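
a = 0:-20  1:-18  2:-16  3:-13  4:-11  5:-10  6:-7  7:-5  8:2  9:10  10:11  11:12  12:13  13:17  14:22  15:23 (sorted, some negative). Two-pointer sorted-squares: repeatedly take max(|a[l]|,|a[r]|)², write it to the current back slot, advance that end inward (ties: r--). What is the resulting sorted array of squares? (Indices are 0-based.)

l=0 r=15: |-20|<=|23| out[15]=529, r--
l=0 r=14: |-20|<=|22| out[14]=484, r--
l=0 r=13: |-20|>|17| out[13]=400, l++
l=1 r=13: |-18|>|17| out[12]=324, l++
l=2 r=13: |-16|<=|17| out[11]=289, r--
l=2 r=12: |-16|>|13| out[10]=256, l++
l=3 r=12: |-13|<=|13| out[9]=169, r--
l=3 r=11: |-13|>|12| out[8]=169, l++
l=4 r=11: |-11|<=|12| out[7]=144, r--
l=4 r=10: |-11|<=|11| out[6]=121, r--
l=4 r=9: |-11|>|10| out[5]=121, l++
l=5 r=9: |-10|<=|10| out[4]=100, r--
l=5 r=8: |-10|>|2| out[3]=100, l++
l=6 r=8: |-7|>|2| out[2]=49, l++
l=7 r=8: |-5|>|2| out[1]=25, l++
l=8 r=8: |2|<=|2| out[0]=4, r--

[4, 25, 49, 100, 100, 121, 121, 144, 169, 169, 256, 289, 324, 400, 484, 529]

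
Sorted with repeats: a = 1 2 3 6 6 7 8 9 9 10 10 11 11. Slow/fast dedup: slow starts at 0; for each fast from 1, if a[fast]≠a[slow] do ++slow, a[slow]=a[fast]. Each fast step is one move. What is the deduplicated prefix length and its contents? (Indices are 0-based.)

slow=0 fast=1: a[fast]=2≠a[slow]=1 write a[1]=2, slow++,fast++
slow=1 fast=2: a[fast]=3≠a[slow]=2 write a[2]=3, slow++,fast++
slow=2 fast=3: a[fast]=6≠a[slow]=3 write a[3]=6, slow++,fast++
slow=3 fast=4: a[fast]=6=a[slow] dup, fast++
slow=3 fast=5: a[fast]=7≠a[slow]=6 write a[4]=7, slow++,fast++
slow=4 fast=6: a[fast]=8≠a[slow]=7 write a[5]=8, slow++,fast++
slow=5 fast=7: a[fast]=9≠a[slow]=8 write a[6]=9, slow++,fast++
slow=6 fast=8: a[fast]=9=a[slow] dup, fast++
slow=6 fast=9: a[fast]=10≠a[slow]=9 write a[7]=10, slow++,fast++
slow=7 fast=10: a[fast]=10=a[slow] dup, fast++
slow=7 fast=11: a[fast]=11≠a[slow]=10 write a[8]=11, slow++,fast++
slow=8 fast=12: a[fast]=11=a[slow] dup, fast++

length 9; prefix = [1, 2, 3, 6, 7, 8, 9, 10, 11]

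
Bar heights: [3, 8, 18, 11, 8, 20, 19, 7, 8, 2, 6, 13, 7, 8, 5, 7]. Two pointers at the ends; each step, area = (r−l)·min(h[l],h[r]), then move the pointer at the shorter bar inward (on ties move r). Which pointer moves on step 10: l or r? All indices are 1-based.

l=1 r=16: min(3,7)*15=45 best=45 *, l++
l=2 r=16: min(8,7)*14=98 best=98 *, r--
l=2 r=15: min(8,5)*13=65 best=98, r--
l=2 r=14: min(8,8)*12=96 best=98, r--
l=2 r=13: min(8,7)*11=77 best=98, r--
l=2 r=12: min(8,13)*10=80 best=98, l++
l=3 r=12: min(18,13)*9=117 best=117 *, r--
l=3 r=11: min(18,6)*8=48 best=117, r--
l=3 r=10: min(18,2)*7=14 best=117, r--
l=3 r=9: min(18,8)*6=48 best=117, r--

r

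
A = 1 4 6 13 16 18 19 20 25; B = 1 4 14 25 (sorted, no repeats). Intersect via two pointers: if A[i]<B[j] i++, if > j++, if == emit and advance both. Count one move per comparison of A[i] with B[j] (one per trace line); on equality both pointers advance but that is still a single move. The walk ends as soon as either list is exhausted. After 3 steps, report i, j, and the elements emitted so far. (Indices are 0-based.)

i=3, j=2, emitted=[1, 4]

i=0 j=0: 1==1 emit, i++,j++
i=1 j=1: 4==4 emit, i++,j++
i=2 j=2: 6<14, i++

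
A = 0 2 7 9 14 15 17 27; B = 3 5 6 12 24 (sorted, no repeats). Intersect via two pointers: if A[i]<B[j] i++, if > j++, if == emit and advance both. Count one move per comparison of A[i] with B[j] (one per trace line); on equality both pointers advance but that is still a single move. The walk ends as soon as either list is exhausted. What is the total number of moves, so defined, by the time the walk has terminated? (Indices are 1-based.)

12 moves

i=1 j=1: 0<3, i++
i=2 j=1: 2<3, i++
i=3 j=1: 7>3, j++
i=3 j=2: 7>5, j++
i=3 j=3: 7>6, j++
i=3 j=4: 7<12, i++
i=4 j=4: 9<12, i++
i=5 j=4: 14>12, j++
i=5 j=5: 14<24, i++
i=6 j=5: 15<24, i++
i=7 j=5: 17<24, i++
i=8 j=5: 27>24, j++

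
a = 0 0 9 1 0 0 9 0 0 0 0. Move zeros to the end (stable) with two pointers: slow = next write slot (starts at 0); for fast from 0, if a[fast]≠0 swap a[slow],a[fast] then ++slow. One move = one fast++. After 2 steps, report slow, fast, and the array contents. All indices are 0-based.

slow=0, fast=2, a=[0, 0, 9, 1, 0, 0, 9, 0, 0, 0, 0]

(s=0,f=0) a[fast]=0 → fast++
(s=0,f=1) a[fast]=0 → fast++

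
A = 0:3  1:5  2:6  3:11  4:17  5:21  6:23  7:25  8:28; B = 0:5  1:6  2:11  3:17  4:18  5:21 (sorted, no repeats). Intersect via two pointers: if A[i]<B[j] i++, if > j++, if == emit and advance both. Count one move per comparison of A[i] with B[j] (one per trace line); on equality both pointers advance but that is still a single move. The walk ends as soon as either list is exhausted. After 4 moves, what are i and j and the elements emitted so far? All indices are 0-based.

[i=0,j=0] 3<5 → i++
[i=1,j=0] 5==5 emit → i++,j++
[i=2,j=1] 6==6 emit → i++,j++
[i=3,j=2] 11==11 emit → i++,j++

i=4, j=3, emitted=[5, 6, 11]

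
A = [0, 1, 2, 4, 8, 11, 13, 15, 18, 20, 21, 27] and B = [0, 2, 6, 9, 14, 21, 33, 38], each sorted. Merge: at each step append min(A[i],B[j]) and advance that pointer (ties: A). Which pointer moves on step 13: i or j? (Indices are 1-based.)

[i=1,j=1] A[i]=0<=B[j]=0 take 0 → i++
[i=2,j=1] A[i]=1>B[j]=0 take 0 → j++
[i=2,j=2] A[i]=1<=B[j]=2 take 1 → i++
[i=3,j=2] A[i]=2<=B[j]=2 take 2 → i++
[i=4,j=2] A[i]=4>B[j]=2 take 2 → j++
[i=4,j=3] A[i]=4<=B[j]=6 take 4 → i++
[i=5,j=3] A[i]=8>B[j]=6 take 6 → j++
[i=5,j=4] A[i]=8<=B[j]=9 take 8 → i++
[i=6,j=4] A[i]=11>B[j]=9 take 9 → j++
[i=6,j=5] A[i]=11<=B[j]=14 take 11 → i++
[i=7,j=5] A[i]=13<=B[j]=14 take 13 → i++
[i=8,j=5] A[i]=15>B[j]=14 take 14 → j++
[i=8,j=6] A[i]=15<=B[j]=21 take 15 → i++

i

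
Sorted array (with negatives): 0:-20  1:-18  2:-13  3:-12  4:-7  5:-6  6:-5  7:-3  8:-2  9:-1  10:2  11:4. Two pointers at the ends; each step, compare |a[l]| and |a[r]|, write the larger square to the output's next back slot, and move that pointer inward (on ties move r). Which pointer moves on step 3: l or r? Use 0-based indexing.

[0,11] |-20|>|4| out[11]=400 → l++
[1,11] |-18|>|4| out[10]=324 → l++
[2,11] |-13|>|4| out[9]=169 → l++

l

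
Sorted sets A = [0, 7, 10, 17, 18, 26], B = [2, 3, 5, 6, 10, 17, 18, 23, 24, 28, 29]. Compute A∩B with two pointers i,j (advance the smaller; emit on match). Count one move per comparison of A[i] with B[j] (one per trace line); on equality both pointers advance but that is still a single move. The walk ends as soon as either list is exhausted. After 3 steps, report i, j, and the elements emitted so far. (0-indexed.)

i=0 j=0: 0<2, i++
i=1 j=0: 7>2, j++
i=1 j=1: 7>3, j++

i=1, j=2, emitted=[]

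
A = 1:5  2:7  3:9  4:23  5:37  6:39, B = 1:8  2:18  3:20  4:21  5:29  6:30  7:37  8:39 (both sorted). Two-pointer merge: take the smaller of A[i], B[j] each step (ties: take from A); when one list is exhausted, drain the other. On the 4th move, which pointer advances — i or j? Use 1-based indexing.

[i=1,j=1] A[i]=5<=B[j]=8 take 5 → i++
[i=2,j=1] A[i]=7<=B[j]=8 take 7 → i++
[i=3,j=1] A[i]=9>B[j]=8 take 8 → j++
[i=3,j=2] A[i]=9<=B[j]=18 take 9 → i++

i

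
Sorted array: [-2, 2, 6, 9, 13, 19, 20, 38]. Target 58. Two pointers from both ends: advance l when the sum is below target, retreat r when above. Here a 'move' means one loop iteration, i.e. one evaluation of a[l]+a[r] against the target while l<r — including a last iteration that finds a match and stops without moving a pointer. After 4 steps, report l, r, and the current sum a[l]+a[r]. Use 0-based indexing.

[0,7] -2+38=36 <58 → l++
[1,7] 2+38=40 <58 → l++
[2,7] 6+38=44 <58 → l++
[3,7] 9+38=47 <58 → l++

l=4, r=7, sum=51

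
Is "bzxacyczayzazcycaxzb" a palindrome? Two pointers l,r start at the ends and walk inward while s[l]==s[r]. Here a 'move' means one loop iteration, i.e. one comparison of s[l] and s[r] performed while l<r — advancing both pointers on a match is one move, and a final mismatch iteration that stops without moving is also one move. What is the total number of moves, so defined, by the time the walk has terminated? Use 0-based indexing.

l=0 r=19: 'b'=='b', l++,r--
l=1 r=18: 'z'=='z', l++,r--
l=2 r=17: 'x'=='x', l++,r--
l=3 r=16: 'a'=='a', l++,r--
l=4 r=15: 'c'=='c', l++,r--
l=5 r=14: 'y'=='y', l++,r--
l=6 r=13: 'c'=='c', l++,r--
l=7 r=12: 'z'=='z', l++,r--
l=8 r=11: 'a'=='a', l++,r--
l=9 r=10: 'y'!='z', stop

10 moves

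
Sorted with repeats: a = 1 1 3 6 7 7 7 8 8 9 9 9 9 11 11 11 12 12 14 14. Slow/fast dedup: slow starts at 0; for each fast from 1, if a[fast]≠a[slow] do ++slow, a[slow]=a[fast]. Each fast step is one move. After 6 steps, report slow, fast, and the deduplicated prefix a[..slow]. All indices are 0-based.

slow=3, fast=7, prefix=[1, 3, 6, 7]

slow=0 fast=1: a[fast]=1=a[slow] dup, fast++
slow=0 fast=2: a[fast]=3≠a[slow]=1 write a[1]=3, slow++,fast++
slow=1 fast=3: a[fast]=6≠a[slow]=3 write a[2]=6, slow++,fast++
slow=2 fast=4: a[fast]=7≠a[slow]=6 write a[3]=7, slow++,fast++
slow=3 fast=5: a[fast]=7=a[slow] dup, fast++
slow=3 fast=6: a[fast]=7=a[slow] dup, fast++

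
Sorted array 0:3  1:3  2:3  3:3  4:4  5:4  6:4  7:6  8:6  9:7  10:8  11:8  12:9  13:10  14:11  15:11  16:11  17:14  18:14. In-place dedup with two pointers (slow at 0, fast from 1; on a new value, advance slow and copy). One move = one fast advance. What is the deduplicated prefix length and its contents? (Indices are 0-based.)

slow=0 fast=1: a[fast]=3=a[slow] dup, fast++
slow=0 fast=2: a[fast]=3=a[slow] dup, fast++
slow=0 fast=3: a[fast]=3=a[slow] dup, fast++
slow=0 fast=4: a[fast]=4≠a[slow]=3 write a[1]=4, slow++,fast++
slow=1 fast=5: a[fast]=4=a[slow] dup, fast++
slow=1 fast=6: a[fast]=4=a[slow] dup, fast++
slow=1 fast=7: a[fast]=6≠a[slow]=4 write a[2]=6, slow++,fast++
slow=2 fast=8: a[fast]=6=a[slow] dup, fast++
slow=2 fast=9: a[fast]=7≠a[slow]=6 write a[3]=7, slow++,fast++
slow=3 fast=10: a[fast]=8≠a[slow]=7 write a[4]=8, slow++,fast++
slow=4 fast=11: a[fast]=8=a[slow] dup, fast++
slow=4 fast=12: a[fast]=9≠a[slow]=8 write a[5]=9, slow++,fast++
slow=5 fast=13: a[fast]=10≠a[slow]=9 write a[6]=10, slow++,fast++
slow=6 fast=14: a[fast]=11≠a[slow]=10 write a[7]=11, slow++,fast++
slow=7 fast=15: a[fast]=11=a[slow] dup, fast++
slow=7 fast=16: a[fast]=11=a[slow] dup, fast++
slow=7 fast=17: a[fast]=14≠a[slow]=11 write a[8]=14, slow++,fast++
slow=8 fast=18: a[fast]=14=a[slow] dup, fast++

length 9; prefix = [3, 4, 6, 7, 8, 9, 10, 11, 14]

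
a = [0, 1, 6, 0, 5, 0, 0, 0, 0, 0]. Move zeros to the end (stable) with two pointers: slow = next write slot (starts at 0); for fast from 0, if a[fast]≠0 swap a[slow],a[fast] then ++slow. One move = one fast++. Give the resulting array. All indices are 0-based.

slow=0 fast=0: a[fast]=0, fast++
slow=0 fast=1: a[fast]=1≠0 swap→a[0]=1, slow++,fast++
slow=1 fast=2: a[fast]=6≠0 swap→a[1]=6, slow++,fast++
slow=2 fast=3: a[fast]=0, fast++
slow=2 fast=4: a[fast]=5≠0 swap→a[2]=5, slow++,fast++
slow=3 fast=5: a[fast]=0, fast++
slow=3 fast=6: a[fast]=0, fast++
slow=3 fast=7: a[fast]=0, fast++
slow=3 fast=8: a[fast]=0, fast++
slow=3 fast=9: a[fast]=0, fast++

[1, 6, 5, 0, 0, 0, 0, 0, 0, 0]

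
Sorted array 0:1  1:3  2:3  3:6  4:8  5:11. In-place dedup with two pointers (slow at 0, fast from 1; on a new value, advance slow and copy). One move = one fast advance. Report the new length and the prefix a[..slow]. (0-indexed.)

(s=0,f=1) a[fast]=3≠a[slow]=1 write a[1]=3 → slow++,fast++
(s=1,f=2) a[fast]=3=a[slow] dup → fast++
(s=1,f=3) a[fast]=6≠a[slow]=3 write a[2]=6 → slow++,fast++
(s=2,f=4) a[fast]=8≠a[slow]=6 write a[3]=8 → slow++,fast++
(s=3,f=5) a[fast]=11≠a[slow]=8 write a[4]=11 → slow++,fast++

length 5; prefix = [1, 3, 6, 8, 11]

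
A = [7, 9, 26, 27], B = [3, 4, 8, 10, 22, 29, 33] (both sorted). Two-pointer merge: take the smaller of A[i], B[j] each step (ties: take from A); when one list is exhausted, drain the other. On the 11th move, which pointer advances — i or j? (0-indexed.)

i=0 j=0: A[i]=7>B[j]=3 take 3, j++
i=0 j=1: A[i]=7>B[j]=4 take 4, j++
i=0 j=2: A[i]=7<=B[j]=8 take 7, i++
i=1 j=2: A[i]=9>B[j]=8 take 8, j++
i=1 j=3: A[i]=9<=B[j]=10 take 9, i++
i=2 j=3: A[i]=26>B[j]=10 take 10, j++
i=2 j=4: A[i]=26>B[j]=22 take 22, j++
i=2 j=5: A[i]=26<=B[j]=29 take 26, i++
i=3 j=5: A[i]=27<=B[j]=29 take 27, i++
i=4 j=5: A done, take B[j]=29, j++
i=4 j=6: A done, take B[j]=33, j++

j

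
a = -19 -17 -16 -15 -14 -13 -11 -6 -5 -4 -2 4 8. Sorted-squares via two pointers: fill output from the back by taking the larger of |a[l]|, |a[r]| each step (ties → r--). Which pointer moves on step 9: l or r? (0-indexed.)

[0,12] |-19|>|8| out[12]=361 → l++
[1,12] |-17|>|8| out[11]=289 → l++
[2,12] |-16|>|8| out[10]=256 → l++
[3,12] |-15|>|8| out[9]=225 → l++
[4,12] |-14|>|8| out[8]=196 → l++
[5,12] |-13|>|8| out[7]=169 → l++
[6,12] |-11|>|8| out[6]=121 → l++
[7,12] |-6|<=|8| out[5]=64 → r--
[7,11] |-6|>|4| out[4]=36 → l++

l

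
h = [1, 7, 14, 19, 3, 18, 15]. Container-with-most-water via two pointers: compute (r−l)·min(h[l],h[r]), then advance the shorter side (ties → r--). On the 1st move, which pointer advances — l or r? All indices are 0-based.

l

[0,6] min(1,15)*6=6 best=6 * → l++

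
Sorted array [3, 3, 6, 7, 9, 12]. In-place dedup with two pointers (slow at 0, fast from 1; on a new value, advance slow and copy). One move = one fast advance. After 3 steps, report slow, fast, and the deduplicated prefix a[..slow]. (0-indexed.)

(s=0,f=1) a[fast]=3=a[slow] dup → fast++
(s=0,f=2) a[fast]=6≠a[slow]=3 write a[1]=6 → slow++,fast++
(s=1,f=3) a[fast]=7≠a[slow]=6 write a[2]=7 → slow++,fast++

slow=2, fast=4, prefix=[3, 6, 7]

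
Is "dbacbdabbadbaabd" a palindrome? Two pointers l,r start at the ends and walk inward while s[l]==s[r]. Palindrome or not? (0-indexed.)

l=0 r=15: 'd'=='d', l++,r--
l=1 r=14: 'b'=='b', l++,r--
l=2 r=13: 'a'=='a', l++,r--
l=3 r=12: 'c'!='a', stop

not a palindrome (mismatch at 3,12)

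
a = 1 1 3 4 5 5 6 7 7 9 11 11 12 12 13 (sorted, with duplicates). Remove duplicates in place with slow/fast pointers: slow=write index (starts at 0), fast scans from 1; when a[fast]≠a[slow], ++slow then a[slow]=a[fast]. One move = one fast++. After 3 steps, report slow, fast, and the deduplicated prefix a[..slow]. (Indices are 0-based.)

slow=2, fast=4, prefix=[1, 3, 4]

(s=0,f=1) a[fast]=1=a[slow] dup → fast++
(s=0,f=2) a[fast]=3≠a[slow]=1 write a[1]=3 → slow++,fast++
(s=1,f=3) a[fast]=4≠a[slow]=3 write a[2]=4 → slow++,fast++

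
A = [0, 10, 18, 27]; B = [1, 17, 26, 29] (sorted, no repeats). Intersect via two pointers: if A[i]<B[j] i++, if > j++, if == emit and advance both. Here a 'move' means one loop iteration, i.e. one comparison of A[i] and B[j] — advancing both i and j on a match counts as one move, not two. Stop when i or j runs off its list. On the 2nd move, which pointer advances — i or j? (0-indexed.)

j

i=0 j=0: 0<1, i++
i=1 j=0: 10>1, j++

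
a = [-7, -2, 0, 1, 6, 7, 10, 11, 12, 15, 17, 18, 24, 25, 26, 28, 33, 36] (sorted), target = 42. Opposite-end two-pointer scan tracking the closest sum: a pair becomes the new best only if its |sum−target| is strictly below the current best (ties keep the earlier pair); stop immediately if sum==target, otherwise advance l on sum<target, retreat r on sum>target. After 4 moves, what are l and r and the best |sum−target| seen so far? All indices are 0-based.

l=0 r=17: -7+36=29 d=13 *, l++
l=1 r=17: -2+36=34 d=8 *, l++
l=2 r=17: 0+36=36 d=6 *, l++
l=3 r=17: 1+36=37 d=5 *, l++

l=4, r=17, best |Δ|=5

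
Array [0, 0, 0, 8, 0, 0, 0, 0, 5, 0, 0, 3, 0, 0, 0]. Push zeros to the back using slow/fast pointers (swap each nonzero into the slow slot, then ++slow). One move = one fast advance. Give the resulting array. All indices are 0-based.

[8, 5, 3, 0, 0, 0, 0, 0, 0, 0, 0, 0, 0, 0, 0]

(s=0,f=0) a[fast]=0 → fast++
(s=0,f=1) a[fast]=0 → fast++
(s=0,f=2) a[fast]=0 → fast++
(s=0,f=3) a[fast]=8≠0 swap→a[0]=8 → slow++,fast++
(s=1,f=4) a[fast]=0 → fast++
(s=1,f=5) a[fast]=0 → fast++
(s=1,f=6) a[fast]=0 → fast++
(s=1,f=7) a[fast]=0 → fast++
(s=1,f=8) a[fast]=5≠0 swap→a[1]=5 → slow++,fast++
(s=2,f=9) a[fast]=0 → fast++
(s=2,f=10) a[fast]=0 → fast++
(s=2,f=11) a[fast]=3≠0 swap→a[2]=3 → slow++,fast++
(s=3,f=12) a[fast]=0 → fast++
(s=3,f=13) a[fast]=0 → fast++
(s=3,f=14) a[fast]=0 → fast++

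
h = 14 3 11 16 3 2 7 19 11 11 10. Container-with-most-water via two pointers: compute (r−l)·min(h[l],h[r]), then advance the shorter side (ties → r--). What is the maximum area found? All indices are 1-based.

l=1 r=11: min(14,10)*10=100 best=100 *, r--
l=1 r=10: min(14,11)*9=99 best=100, r--
l=1 r=9: min(14,11)*8=88 best=100, r--
l=1 r=8: min(14,19)*7=98 best=100, l++
l=2 r=8: min(3,19)*6=18 best=100, l++
l=3 r=8: min(11,19)*5=55 best=100, l++
l=4 r=8: min(16,19)*4=64 best=100, l++
l=5 r=8: min(3,19)*3=9 best=100, l++
l=6 r=8: min(2,19)*2=4 best=100, l++
l=7 r=8: min(7,19)*1=7 best=100, l++

max area = 100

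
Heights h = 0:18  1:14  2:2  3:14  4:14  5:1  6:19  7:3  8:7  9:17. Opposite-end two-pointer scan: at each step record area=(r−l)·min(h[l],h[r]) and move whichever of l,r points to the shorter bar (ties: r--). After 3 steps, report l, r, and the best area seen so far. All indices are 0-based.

l=0, r=6, best area=153

[0,9] min(18,17)*9=153 best=153 * → r--
[0,8] min(18,7)*8=56 best=153 → r--
[0,7] min(18,3)*7=21 best=153 → r--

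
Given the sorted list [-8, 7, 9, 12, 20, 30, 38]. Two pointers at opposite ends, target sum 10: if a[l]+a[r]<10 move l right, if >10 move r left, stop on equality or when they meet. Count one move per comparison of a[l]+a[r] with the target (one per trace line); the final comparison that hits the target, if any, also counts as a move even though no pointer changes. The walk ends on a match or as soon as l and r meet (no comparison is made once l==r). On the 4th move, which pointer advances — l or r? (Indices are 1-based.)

[1,7] -8+38=30 >10 → r--
[1,6] -8+30=22 >10 → r--
[1,5] -8+20=12 >10 → r--
[1,4] -8+12=4 <10 → l++

l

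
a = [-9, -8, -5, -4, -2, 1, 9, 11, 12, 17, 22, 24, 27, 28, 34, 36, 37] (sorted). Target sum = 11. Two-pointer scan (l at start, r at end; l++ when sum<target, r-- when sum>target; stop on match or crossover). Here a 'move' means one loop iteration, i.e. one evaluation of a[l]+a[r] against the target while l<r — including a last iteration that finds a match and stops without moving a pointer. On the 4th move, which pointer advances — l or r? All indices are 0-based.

l=0 r=16: -9+37=28 >11, r--
l=0 r=15: -9+36=27 >11, r--
l=0 r=14: -9+34=25 >11, r--
l=0 r=13: -9+28=19 >11, r--

r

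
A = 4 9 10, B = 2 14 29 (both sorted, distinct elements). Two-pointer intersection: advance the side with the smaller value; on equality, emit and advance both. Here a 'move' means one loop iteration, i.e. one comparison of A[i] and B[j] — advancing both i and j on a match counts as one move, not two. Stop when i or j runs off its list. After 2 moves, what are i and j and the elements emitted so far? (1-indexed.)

i=2, j=2, emitted=[]

i=1 j=1: 4>2, j++
i=1 j=2: 4<14, i++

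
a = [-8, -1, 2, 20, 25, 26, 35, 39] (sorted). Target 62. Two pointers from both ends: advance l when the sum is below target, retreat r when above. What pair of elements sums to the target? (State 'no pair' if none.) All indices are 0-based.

l=0 r=7: -8+39=31 <62, l++
l=1 r=7: -1+39=38 <62, l++
l=2 r=7: 2+39=41 <62, l++
l=3 r=7: 20+39=59 <62, l++
l=4 r=7: 25+39=64 >62, r--
l=4 r=6: 25+35=60 <62, l++
l=5 r=6: 26+35=61 <62, l++

no pair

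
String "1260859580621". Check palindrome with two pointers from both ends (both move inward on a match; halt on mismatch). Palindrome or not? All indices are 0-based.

palindrome

l=0 r=12: '1'=='1', l++,r--
l=1 r=11: '2'=='2', l++,r--
l=2 r=10: '6'=='6', l++,r--
l=3 r=9: '0'=='0', l++,r--
l=4 r=8: '8'=='8', l++,r--
l=5 r=7: '5'=='5', l++,r--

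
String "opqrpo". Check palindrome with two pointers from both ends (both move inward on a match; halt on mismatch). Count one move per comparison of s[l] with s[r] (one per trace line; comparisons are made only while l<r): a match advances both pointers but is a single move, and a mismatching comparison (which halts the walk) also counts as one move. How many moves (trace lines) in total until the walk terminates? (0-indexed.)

3 moves

[0,5] 'o'=='o' → l++,r--
[1,4] 'p'=='p' → l++,r--
[2,3] 'q'!='r' → stop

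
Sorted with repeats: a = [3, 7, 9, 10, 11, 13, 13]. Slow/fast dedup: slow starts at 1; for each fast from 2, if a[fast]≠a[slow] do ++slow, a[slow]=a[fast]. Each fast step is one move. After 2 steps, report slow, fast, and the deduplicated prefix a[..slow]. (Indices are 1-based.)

slow=1 fast=2: a[fast]=7≠a[slow]=3 write a[2]=7, slow++,fast++
slow=2 fast=3: a[fast]=9≠a[slow]=7 write a[3]=9, slow++,fast++

slow=3, fast=4, prefix=[3, 7, 9]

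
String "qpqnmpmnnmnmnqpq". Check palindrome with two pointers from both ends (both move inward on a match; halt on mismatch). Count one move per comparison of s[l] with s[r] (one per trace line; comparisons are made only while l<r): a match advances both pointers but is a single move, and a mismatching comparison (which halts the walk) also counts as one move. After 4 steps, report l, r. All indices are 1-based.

l=5, r=12

[1,16] 'q'=='q' → l++,r--
[2,15] 'p'=='p' → l++,r--
[3,14] 'q'=='q' → l++,r--
[4,13] 'n'=='n' → l++,r--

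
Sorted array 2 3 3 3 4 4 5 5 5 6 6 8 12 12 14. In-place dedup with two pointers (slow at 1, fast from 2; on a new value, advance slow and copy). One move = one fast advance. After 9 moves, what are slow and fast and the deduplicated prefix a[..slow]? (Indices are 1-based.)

slow=5, fast=11, prefix=[2, 3, 4, 5, 6]

(s=1,f=2) a[fast]=3≠a[slow]=2 write a[2]=3 → slow++,fast++
(s=2,f=3) a[fast]=3=a[slow] dup → fast++
(s=2,f=4) a[fast]=3=a[slow] dup → fast++
(s=2,f=5) a[fast]=4≠a[slow]=3 write a[3]=4 → slow++,fast++
(s=3,f=6) a[fast]=4=a[slow] dup → fast++
(s=3,f=7) a[fast]=5≠a[slow]=4 write a[4]=5 → slow++,fast++
(s=4,f=8) a[fast]=5=a[slow] dup → fast++
(s=4,f=9) a[fast]=5=a[slow] dup → fast++
(s=4,f=10) a[fast]=6≠a[slow]=5 write a[5]=6 → slow++,fast++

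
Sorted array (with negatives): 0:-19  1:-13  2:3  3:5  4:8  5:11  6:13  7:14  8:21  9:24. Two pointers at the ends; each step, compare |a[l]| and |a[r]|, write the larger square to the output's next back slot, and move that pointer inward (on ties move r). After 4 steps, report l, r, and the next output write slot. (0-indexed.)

l=1, r=6, next write slot=5

l=0 r=9: |-19|<=|24| out[9]=576, r--
l=0 r=8: |-19|<=|21| out[8]=441, r--
l=0 r=7: |-19|>|14| out[7]=361, l++
l=1 r=7: |-13|<=|14| out[6]=196, r--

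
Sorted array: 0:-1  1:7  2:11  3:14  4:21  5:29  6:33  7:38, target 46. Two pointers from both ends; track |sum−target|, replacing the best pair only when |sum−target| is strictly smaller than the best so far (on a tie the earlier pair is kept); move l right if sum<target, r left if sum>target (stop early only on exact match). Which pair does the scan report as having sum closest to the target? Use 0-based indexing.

[0,7] -1+38=37 d=9 * → l++
[1,7] 7+38=45 d=1 * → l++
[2,7] 11+38=49 d=3 → r--
[2,6] 11+33=44 d=2 → l++
[3,6] 14+33=47 d=1 → r--
[3,5] 14+29=43 d=3 → l++
[4,5] 21+29=50 d=4 → r--

pair (7, 38) with sum 45 (|Δ|=1)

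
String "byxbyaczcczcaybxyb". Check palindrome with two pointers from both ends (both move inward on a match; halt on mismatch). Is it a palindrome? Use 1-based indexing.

palindrome

l=1 r=18: 'b'=='b', l++,r--
l=2 r=17: 'y'=='y', l++,r--
l=3 r=16: 'x'=='x', l++,r--
l=4 r=15: 'b'=='b', l++,r--
l=5 r=14: 'y'=='y', l++,r--
l=6 r=13: 'a'=='a', l++,r--
l=7 r=12: 'c'=='c', l++,r--
l=8 r=11: 'z'=='z', l++,r--
l=9 r=10: 'c'=='c', l++,r--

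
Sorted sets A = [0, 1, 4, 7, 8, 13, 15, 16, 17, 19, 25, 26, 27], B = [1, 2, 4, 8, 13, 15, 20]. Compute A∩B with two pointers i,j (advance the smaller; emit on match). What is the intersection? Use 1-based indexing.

i=1 j=1: 0<1, i++
i=2 j=1: 1==1 emit, i++,j++
i=3 j=2: 4>2, j++
i=3 j=3: 4==4 emit, i++,j++
i=4 j=4: 7<8, i++
i=5 j=4: 8==8 emit, i++,j++
i=6 j=5: 13==13 emit, i++,j++
i=7 j=6: 15==15 emit, i++,j++
i=8 j=7: 16<20, i++
i=9 j=7: 17<20, i++
i=10 j=7: 19<20, i++
i=11 j=7: 25>20, j++

intersection = [1, 4, 8, 13, 15]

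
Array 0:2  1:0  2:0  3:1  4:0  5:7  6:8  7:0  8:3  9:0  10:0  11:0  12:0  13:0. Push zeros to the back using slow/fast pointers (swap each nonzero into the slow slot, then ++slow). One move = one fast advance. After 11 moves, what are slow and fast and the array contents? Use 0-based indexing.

slow=5, fast=11, a=[2, 1, 7, 8, 3, 0, 0, 0, 0, 0, 0, 0, 0, 0]

slow=0 fast=0: a[fast]=2≠0 swap→a[0]=2, slow++,fast++
slow=1 fast=1: a[fast]=0, fast++
slow=1 fast=2: a[fast]=0, fast++
slow=1 fast=3: a[fast]=1≠0 swap→a[1]=1, slow++,fast++
slow=2 fast=4: a[fast]=0, fast++
slow=2 fast=5: a[fast]=7≠0 swap→a[2]=7, slow++,fast++
slow=3 fast=6: a[fast]=8≠0 swap→a[3]=8, slow++,fast++
slow=4 fast=7: a[fast]=0, fast++
slow=4 fast=8: a[fast]=3≠0 swap→a[4]=3, slow++,fast++
slow=5 fast=9: a[fast]=0, fast++
slow=5 fast=10: a[fast]=0, fast++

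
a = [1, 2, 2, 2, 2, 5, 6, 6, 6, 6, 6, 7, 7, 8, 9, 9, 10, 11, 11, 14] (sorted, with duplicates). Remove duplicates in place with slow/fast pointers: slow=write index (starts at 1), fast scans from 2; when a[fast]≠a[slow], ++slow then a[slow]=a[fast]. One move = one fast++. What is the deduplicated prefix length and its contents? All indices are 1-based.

length 10; prefix = [1, 2, 5, 6, 7, 8, 9, 10, 11, 14]

slow=1 fast=2: a[fast]=2≠a[slow]=1 write a[2]=2, slow++,fast++
slow=2 fast=3: a[fast]=2=a[slow] dup, fast++
slow=2 fast=4: a[fast]=2=a[slow] dup, fast++
slow=2 fast=5: a[fast]=2=a[slow] dup, fast++
slow=2 fast=6: a[fast]=5≠a[slow]=2 write a[3]=5, slow++,fast++
slow=3 fast=7: a[fast]=6≠a[slow]=5 write a[4]=6, slow++,fast++
slow=4 fast=8: a[fast]=6=a[slow] dup, fast++
slow=4 fast=9: a[fast]=6=a[slow] dup, fast++
slow=4 fast=10: a[fast]=6=a[slow] dup, fast++
slow=4 fast=11: a[fast]=6=a[slow] dup, fast++
slow=4 fast=12: a[fast]=7≠a[slow]=6 write a[5]=7, slow++,fast++
slow=5 fast=13: a[fast]=7=a[slow] dup, fast++
slow=5 fast=14: a[fast]=8≠a[slow]=7 write a[6]=8, slow++,fast++
slow=6 fast=15: a[fast]=9≠a[slow]=8 write a[7]=9, slow++,fast++
slow=7 fast=16: a[fast]=9=a[slow] dup, fast++
slow=7 fast=17: a[fast]=10≠a[slow]=9 write a[8]=10, slow++,fast++
slow=8 fast=18: a[fast]=11≠a[slow]=10 write a[9]=11, slow++,fast++
slow=9 fast=19: a[fast]=11=a[slow] dup, fast++
slow=9 fast=20: a[fast]=14≠a[slow]=11 write a[10]=14, slow++,fast++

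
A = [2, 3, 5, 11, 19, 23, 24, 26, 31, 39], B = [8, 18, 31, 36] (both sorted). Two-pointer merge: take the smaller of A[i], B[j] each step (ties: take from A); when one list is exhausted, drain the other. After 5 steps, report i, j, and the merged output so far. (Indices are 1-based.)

i=5, j=2, merged so far=[2, 3, 5, 8, 11]

[i=1,j=1] A[i]=2<=B[j]=8 take 2 → i++
[i=2,j=1] A[i]=3<=B[j]=8 take 3 → i++
[i=3,j=1] A[i]=5<=B[j]=8 take 5 → i++
[i=4,j=1] A[i]=11>B[j]=8 take 8 → j++
[i=4,j=2] A[i]=11<=B[j]=18 take 11 → i++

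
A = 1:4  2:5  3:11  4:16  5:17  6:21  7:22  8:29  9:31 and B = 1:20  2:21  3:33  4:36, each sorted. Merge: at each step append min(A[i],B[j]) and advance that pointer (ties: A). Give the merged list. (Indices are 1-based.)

i=1 j=1: A[i]=4<=B[j]=20 take 4, i++
i=2 j=1: A[i]=5<=B[j]=20 take 5, i++
i=3 j=1: A[i]=11<=B[j]=20 take 11, i++
i=4 j=1: A[i]=16<=B[j]=20 take 16, i++
i=5 j=1: A[i]=17<=B[j]=20 take 17, i++
i=6 j=1: A[i]=21>B[j]=20 take 20, j++
i=6 j=2: A[i]=21<=B[j]=21 take 21, i++
i=7 j=2: A[i]=22>B[j]=21 take 21, j++
i=7 j=3: A[i]=22<=B[j]=33 take 22, i++
i=8 j=3: A[i]=29<=B[j]=33 take 29, i++
i=9 j=3: A[i]=31<=B[j]=33 take 31, i++
i=10 j=3: A done, take B[j]=33, j++
i=10 j=4: A done, take B[j]=36, j++

[4, 5, 11, 16, 17, 20, 21, 21, 22, 29, 31, 33, 36]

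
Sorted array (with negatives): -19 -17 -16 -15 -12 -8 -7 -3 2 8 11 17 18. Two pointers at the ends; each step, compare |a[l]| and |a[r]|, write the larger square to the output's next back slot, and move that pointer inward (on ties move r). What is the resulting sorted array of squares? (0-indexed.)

[4, 9, 49, 64, 64, 121, 144, 225, 256, 289, 289, 324, 361]

l=0 r=12: |-19|>|18| out[12]=361, l++
l=1 r=12: |-17|<=|18| out[11]=324, r--
l=1 r=11: |-17|<=|17| out[10]=289, r--
l=1 r=10: |-17|>|11| out[9]=289, l++
l=2 r=10: |-16|>|11| out[8]=256, l++
l=3 r=10: |-15|>|11| out[7]=225, l++
l=4 r=10: |-12|>|11| out[6]=144, l++
l=5 r=10: |-8|<=|11| out[5]=121, r--
l=5 r=9: |-8|<=|8| out[4]=64, r--
l=5 r=8: |-8|>|2| out[3]=64, l++
l=6 r=8: |-7|>|2| out[2]=49, l++
l=7 r=8: |-3|>|2| out[1]=9, l++
l=8 r=8: |2|<=|2| out[0]=4, r--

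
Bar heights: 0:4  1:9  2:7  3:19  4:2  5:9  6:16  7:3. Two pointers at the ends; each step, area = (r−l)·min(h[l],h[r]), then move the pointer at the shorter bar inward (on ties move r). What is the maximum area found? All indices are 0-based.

[0,7] min(4,3)*7=21 best=21 * → r--
[0,6] min(4,16)*6=24 best=24 * → l++
[1,6] min(9,16)*5=45 best=45 * → l++
[2,6] min(7,16)*4=28 best=45 → l++
[3,6] min(19,16)*3=48 best=48 * → r--
[3,5] min(19,9)*2=18 best=48 → r--
[3,4] min(19,2)*1=2 best=48 → r--

max area = 48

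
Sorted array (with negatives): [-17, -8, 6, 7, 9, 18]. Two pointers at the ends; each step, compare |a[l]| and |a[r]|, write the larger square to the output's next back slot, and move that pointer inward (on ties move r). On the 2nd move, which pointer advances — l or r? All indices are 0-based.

[0,5] |-17|<=|18| out[5]=324 → r--
[0,4] |-17|>|9| out[4]=289 → l++

l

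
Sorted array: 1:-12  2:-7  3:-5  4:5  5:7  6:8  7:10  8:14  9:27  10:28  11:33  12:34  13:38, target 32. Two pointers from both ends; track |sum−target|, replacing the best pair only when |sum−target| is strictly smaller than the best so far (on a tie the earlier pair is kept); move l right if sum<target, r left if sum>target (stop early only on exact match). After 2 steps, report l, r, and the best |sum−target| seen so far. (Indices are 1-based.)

l=3, r=13, best |Δ|=1

[1,13] -12+38=26 d=6 * → l++
[2,13] -7+38=31 d=1 * → l++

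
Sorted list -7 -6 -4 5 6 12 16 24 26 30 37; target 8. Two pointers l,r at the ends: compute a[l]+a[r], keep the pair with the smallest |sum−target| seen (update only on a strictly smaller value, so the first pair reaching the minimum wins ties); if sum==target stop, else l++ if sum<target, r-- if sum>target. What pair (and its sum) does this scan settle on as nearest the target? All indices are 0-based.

pair (-4, 12) with sum 8 (|Δ|=0)

[0,10] -7+37=30 d=22 * → r--
[0,9] -7+30=23 d=15 * → r--
[0,8] -7+26=19 d=11 * → r--
[0,7] -7+24=17 d=9 * → r--
[0,6] -7+16=9 d=1 * → r--
[0,5] -7+12=5 d=3 → l++
[1,5] -6+12=6 d=2 → l++
[2,5] -4+12=8 d=0 * → stop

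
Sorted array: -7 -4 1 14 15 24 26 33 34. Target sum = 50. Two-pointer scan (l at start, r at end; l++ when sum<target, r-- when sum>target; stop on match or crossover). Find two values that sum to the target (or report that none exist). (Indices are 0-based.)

[0,8] -7+34=27 <50 → l++
[1,8] -4+34=30 <50 → l++
[2,8] 1+34=35 <50 → l++
[3,8] 14+34=48 <50 → l++
[4,8] 15+34=49 <50 → l++
[5,8] 24+34=58 >50 → r--
[5,7] 24+33=57 >50 → r--
[5,6] 24+26=50 → found

(24, 26)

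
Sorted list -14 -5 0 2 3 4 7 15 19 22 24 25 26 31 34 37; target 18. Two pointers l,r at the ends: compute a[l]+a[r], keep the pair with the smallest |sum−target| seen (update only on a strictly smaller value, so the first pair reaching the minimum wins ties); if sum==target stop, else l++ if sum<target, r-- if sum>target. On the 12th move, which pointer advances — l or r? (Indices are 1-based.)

l

l=1 r=16: -14+37=23 d=5 *, r--
l=1 r=15: -14+34=20 d=2 *, r--
l=1 r=14: -14+31=17 d=1 *, l++
l=2 r=14: -5+31=26 d=8, r--
l=2 r=13: -5+26=21 d=3, r--
l=2 r=12: -5+25=20 d=2, r--
l=2 r=11: -5+24=19 d=1, r--
l=2 r=10: -5+22=17 d=1, l++
l=3 r=10: 0+22=22 d=4, r--
l=3 r=9: 0+19=19 d=1, r--
l=3 r=8: 0+15=15 d=3, l++
l=4 r=8: 2+15=17 d=1, l++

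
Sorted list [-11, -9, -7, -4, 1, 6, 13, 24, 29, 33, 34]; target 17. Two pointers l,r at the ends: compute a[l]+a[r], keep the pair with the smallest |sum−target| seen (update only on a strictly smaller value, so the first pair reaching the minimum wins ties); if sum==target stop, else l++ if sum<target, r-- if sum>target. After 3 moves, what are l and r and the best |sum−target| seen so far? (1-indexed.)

[1,11] -11+34=23 d=6 * → r--
[1,10] -11+33=22 d=5 * → r--
[1,9] -11+29=18 d=1 * → r--

l=1, r=8, best |Δ|=1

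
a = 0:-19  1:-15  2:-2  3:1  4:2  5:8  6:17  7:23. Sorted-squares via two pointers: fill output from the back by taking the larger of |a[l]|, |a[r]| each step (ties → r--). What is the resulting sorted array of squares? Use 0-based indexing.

[1, 4, 4, 64, 225, 289, 361, 529]

[0,7] |-19|<=|23| out[7]=529 → r--
[0,6] |-19|>|17| out[6]=361 → l++
[1,6] |-15|<=|17| out[5]=289 → r--
[1,5] |-15|>|8| out[4]=225 → l++
[2,5] |-2|<=|8| out[3]=64 → r--
[2,4] |-2|<=|2| out[2]=4 → r--
[2,3] |-2|>|1| out[1]=4 → l++
[3,3] |1|<=|1| out[0]=1 → r--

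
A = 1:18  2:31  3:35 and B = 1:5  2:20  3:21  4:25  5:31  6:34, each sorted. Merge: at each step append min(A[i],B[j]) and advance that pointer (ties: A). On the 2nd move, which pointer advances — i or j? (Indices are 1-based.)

[i=1,j=1] A[i]=18>B[j]=5 take 5 → j++
[i=1,j=2] A[i]=18<=B[j]=20 take 18 → i++

i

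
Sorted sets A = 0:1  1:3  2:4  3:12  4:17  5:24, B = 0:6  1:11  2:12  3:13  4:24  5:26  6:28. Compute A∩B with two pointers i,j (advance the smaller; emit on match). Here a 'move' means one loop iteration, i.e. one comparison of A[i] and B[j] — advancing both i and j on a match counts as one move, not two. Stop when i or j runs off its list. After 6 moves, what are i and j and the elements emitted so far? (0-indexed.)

i=4, j=3, emitted=[12]

i=0 j=0: 1<6, i++
i=1 j=0: 3<6, i++
i=2 j=0: 4<6, i++
i=3 j=0: 12>6, j++
i=3 j=1: 12>11, j++
i=3 j=2: 12==12 emit, i++,j++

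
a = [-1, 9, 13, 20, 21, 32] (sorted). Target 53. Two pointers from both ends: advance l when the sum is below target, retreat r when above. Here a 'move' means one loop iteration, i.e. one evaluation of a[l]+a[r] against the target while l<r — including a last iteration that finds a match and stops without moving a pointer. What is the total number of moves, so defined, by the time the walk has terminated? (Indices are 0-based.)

[0,5] -1+32=31 <53 → l++
[1,5] 9+32=41 <53 → l++
[2,5] 13+32=45 <53 → l++
[3,5] 20+32=52 <53 → l++
[4,5] 21+32=53 → found

5 moves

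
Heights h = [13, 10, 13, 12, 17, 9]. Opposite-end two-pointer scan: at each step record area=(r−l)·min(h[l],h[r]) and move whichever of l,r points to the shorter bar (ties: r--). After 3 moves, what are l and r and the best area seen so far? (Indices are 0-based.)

[0,5] min(13,9)*5=45 best=45 * → r--
[0,4] min(13,17)*4=52 best=52 * → l++
[1,4] min(10,17)*3=30 best=52 → l++

l=2, r=4, best area=52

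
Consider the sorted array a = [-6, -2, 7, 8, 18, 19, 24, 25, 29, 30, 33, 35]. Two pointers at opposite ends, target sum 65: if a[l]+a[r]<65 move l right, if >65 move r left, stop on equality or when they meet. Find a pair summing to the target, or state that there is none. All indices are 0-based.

(30, 35)

l=0 r=11: -6+35=29 <65, l++
l=1 r=11: -2+35=33 <65, l++
l=2 r=11: 7+35=42 <65, l++
l=3 r=11: 8+35=43 <65, l++
l=4 r=11: 18+35=53 <65, l++
l=5 r=11: 19+35=54 <65, l++
l=6 r=11: 24+35=59 <65, l++
l=7 r=11: 25+35=60 <65, l++
l=8 r=11: 29+35=64 <65, l++
l=9 r=11: 30+35=65, found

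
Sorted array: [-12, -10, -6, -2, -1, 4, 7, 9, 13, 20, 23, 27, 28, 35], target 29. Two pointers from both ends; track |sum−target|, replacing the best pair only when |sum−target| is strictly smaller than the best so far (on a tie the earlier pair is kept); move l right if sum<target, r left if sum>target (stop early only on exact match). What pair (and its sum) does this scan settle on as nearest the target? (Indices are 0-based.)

pair (-6, 35) with sum 29 (|Δ|=0)

l=0 r=13: -12+35=23 d=6 *, l++
l=1 r=13: -10+35=25 d=4 *, l++
l=2 r=13: -6+35=29 d=0 *, stop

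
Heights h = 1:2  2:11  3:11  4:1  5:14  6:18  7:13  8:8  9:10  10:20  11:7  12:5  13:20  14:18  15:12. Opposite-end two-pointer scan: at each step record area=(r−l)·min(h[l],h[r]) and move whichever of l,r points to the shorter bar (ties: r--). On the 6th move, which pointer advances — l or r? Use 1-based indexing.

[1,15] min(2,12)*14=28 best=28 * → l++
[2,15] min(11,12)*13=143 best=143 * → l++
[3,15] min(11,12)*12=132 best=143 → l++
[4,15] min(1,12)*11=11 best=143 → l++
[5,15] min(14,12)*10=120 best=143 → r--
[5,14] min(14,18)*9=126 best=143 → l++

l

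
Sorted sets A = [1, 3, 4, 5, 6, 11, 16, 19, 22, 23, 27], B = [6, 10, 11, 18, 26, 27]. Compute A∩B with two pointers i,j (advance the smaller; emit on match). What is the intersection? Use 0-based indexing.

intersection = [6, 11, 27]

i=0 j=0: 1<6, i++
i=1 j=0: 3<6, i++
i=2 j=0: 4<6, i++
i=3 j=0: 5<6, i++
i=4 j=0: 6==6 emit, i++,j++
i=5 j=1: 11>10, j++
i=5 j=2: 11==11 emit, i++,j++
i=6 j=3: 16<18, i++
i=7 j=3: 19>18, j++
i=7 j=4: 19<26, i++
i=8 j=4: 22<26, i++
i=9 j=4: 23<26, i++
i=10 j=4: 27>26, j++
i=10 j=5: 27==27 emit, i++,j++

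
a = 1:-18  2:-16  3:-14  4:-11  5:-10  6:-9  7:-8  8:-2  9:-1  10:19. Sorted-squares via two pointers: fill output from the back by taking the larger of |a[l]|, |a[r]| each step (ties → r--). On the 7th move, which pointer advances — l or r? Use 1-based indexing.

l

l=1 r=10: |-18|<=|19| out[10]=361, r--
l=1 r=9: |-18|>|-1| out[9]=324, l++
l=2 r=9: |-16|>|-1| out[8]=256, l++
l=3 r=9: |-14|>|-1| out[7]=196, l++
l=4 r=9: |-11|>|-1| out[6]=121, l++
l=5 r=9: |-10|>|-1| out[5]=100, l++
l=6 r=9: |-9|>|-1| out[4]=81, l++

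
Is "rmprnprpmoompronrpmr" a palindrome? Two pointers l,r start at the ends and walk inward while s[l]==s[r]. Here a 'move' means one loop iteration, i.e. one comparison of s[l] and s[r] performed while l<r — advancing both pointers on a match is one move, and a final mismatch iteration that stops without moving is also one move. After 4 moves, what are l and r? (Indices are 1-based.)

l=1 r=20: 'r'=='r', l++,r--
l=2 r=19: 'm'=='m', l++,r--
l=3 r=18: 'p'=='p', l++,r--
l=4 r=17: 'r'=='r', l++,r--

l=5, r=16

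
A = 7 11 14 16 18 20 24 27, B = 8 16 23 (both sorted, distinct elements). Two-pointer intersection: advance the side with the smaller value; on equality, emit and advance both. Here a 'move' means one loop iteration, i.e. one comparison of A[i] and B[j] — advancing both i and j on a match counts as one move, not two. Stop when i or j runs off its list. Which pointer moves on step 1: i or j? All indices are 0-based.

i=0 j=0: 7<8, i++

i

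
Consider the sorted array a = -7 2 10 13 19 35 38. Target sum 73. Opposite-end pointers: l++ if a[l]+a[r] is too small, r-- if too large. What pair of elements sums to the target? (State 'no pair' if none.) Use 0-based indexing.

[0,6] -7+38=31 <73 → l++
[1,6] 2+38=40 <73 → l++
[2,6] 10+38=48 <73 → l++
[3,6] 13+38=51 <73 → l++
[4,6] 19+38=57 <73 → l++
[5,6] 35+38=73 → found

(35, 38)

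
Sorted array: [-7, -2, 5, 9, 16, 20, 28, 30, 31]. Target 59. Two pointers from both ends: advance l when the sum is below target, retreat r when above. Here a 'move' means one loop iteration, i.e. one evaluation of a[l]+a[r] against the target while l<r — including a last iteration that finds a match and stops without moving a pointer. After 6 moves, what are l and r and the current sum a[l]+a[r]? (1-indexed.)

l=7, r=9, sum=59

l=1 r=9: -7+31=24 <59, l++
l=2 r=9: -2+31=29 <59, l++
l=3 r=9: 5+31=36 <59, l++
l=4 r=9: 9+31=40 <59, l++
l=5 r=9: 16+31=47 <59, l++
l=6 r=9: 20+31=51 <59, l++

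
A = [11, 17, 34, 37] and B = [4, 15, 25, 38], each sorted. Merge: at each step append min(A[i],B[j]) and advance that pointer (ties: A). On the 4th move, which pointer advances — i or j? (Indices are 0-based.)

[i=0,j=0] A[i]=11>B[j]=4 take 4 → j++
[i=0,j=1] A[i]=11<=B[j]=15 take 11 → i++
[i=1,j=1] A[i]=17>B[j]=15 take 15 → j++
[i=1,j=2] A[i]=17<=B[j]=25 take 17 → i++

i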